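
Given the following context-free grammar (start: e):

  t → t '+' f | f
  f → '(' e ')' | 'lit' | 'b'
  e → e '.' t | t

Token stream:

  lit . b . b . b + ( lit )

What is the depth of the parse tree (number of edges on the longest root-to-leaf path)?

[e [e [e [e [t [f lit]]] . [t [f b]]] . [t [f b]]] . [t [t [f b]] + [f ( [e [t [f lit]]] )]]]

6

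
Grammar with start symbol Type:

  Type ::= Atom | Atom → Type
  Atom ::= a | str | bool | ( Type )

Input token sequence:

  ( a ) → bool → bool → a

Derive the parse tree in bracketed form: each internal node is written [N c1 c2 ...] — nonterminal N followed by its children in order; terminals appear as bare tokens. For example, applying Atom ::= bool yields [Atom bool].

Type
Atom → Type
( Type ) → Type
( Atom ) → Type
( a ) → Type
( a ) → Atom → Type
( a ) → bool → Type
( a ) → bool → Atom → Type
( a ) → bool → bool → Type
( a ) → bool → bool → Atom
( a ) → bool → bool → a

[Type [Atom ( [Type [Atom a]] )] → [Type [Atom bool] → [Type [Atom bool] → [Type [Atom a]]]]]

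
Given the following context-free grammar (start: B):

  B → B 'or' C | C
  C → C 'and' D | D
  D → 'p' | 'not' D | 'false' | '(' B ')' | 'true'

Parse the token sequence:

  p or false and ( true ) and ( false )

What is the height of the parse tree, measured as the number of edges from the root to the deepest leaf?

[B [B [C [D p]]] or [C [C [C [D false]] and [D ( [B [C [D true]]] )]] and [D ( [B [C [D false]]] )]]]

7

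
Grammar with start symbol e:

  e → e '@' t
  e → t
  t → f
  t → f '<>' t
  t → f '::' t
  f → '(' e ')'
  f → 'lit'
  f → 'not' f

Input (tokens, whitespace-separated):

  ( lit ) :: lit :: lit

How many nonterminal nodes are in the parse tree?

10

[e [t [f ( [e [t [f lit]]] )] :: [t [f lit] :: [t [f lit]]]]]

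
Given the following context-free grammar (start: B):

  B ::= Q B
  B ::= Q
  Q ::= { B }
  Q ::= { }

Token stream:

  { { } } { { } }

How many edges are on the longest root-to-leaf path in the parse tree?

5

[B [Q { [B [Q { }]] }] [B [Q { [B [Q { }]] }]]]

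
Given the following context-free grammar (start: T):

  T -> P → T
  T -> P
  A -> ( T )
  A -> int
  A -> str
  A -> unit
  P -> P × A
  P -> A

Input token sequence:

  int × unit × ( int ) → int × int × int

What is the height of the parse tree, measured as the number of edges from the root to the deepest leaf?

6

[T [P [P [P [A int]] × [A unit]] × [A ( [T [P [A int]]] )]] → [T [P [P [P [A int]] × [A int]] × [A int]]]]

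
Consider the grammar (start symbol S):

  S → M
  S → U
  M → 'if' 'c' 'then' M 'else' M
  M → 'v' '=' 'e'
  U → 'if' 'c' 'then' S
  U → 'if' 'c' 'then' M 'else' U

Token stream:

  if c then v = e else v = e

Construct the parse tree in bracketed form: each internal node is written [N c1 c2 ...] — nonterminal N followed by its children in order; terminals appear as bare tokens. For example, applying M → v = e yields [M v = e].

[S [M if c then [M v = e] else [M v = e]]]

S
M
if c then M else M
if c then v = e else M
if c then v = e else v = e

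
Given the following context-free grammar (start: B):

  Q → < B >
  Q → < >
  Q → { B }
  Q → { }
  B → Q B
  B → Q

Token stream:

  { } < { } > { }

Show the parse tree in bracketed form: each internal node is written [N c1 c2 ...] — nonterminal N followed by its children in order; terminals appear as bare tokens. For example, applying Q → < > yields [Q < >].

[B [Q { }] [B [Q < [B [Q { }]] >] [B [Q { }]]]]

B
Q B
{ } B
{ } Q B
{ } < B > B
{ } < Q > B
{ } < { } > B
{ } < { } > Q
{ } < { } > { }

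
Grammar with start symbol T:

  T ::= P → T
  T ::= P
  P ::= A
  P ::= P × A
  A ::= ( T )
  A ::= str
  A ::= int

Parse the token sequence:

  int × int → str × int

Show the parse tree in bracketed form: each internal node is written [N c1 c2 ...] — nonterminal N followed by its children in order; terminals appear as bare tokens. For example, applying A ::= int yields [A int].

T
P → T
P × A → T
A × A → T
int × A → T
int × int → T
int × int → P
int × int → P × A
int × int → A × A
int × int → str × A
int × int → str × int

[T [P [P [A int]] × [A int]] → [T [P [P [A str]] × [A int]]]]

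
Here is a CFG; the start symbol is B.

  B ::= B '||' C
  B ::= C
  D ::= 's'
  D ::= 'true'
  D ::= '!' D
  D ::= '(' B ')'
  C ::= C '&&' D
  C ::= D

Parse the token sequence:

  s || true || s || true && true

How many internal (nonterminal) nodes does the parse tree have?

[B [B [B [B [C [D s]]] || [C [D true]]] || [C [D s]]] || [C [C [D true]] && [D true]]]

14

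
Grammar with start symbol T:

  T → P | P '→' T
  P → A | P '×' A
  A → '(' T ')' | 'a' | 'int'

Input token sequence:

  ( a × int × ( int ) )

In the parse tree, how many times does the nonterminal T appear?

[T [P [A ( [T [P [P [P [A a]] × [A int]] × [A ( [T [P [A int]]] )]]] )]]]

3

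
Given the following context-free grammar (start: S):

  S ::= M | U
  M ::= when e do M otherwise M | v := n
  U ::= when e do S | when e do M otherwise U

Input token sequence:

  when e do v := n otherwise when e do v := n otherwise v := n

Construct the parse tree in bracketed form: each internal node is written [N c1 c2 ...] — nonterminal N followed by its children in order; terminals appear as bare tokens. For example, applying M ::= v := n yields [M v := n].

[S [M when e do [M v := n] otherwise [M when e do [M v := n] otherwise [M v := n]]]]

S
M
when e do M otherwise M
when e do v := n otherwise M
when e do v := n otherwise when e do M otherwise M
when e do v := n otherwise when e do v := n otherwise M
when e do v := n otherwise when e do v := n otherwise v := n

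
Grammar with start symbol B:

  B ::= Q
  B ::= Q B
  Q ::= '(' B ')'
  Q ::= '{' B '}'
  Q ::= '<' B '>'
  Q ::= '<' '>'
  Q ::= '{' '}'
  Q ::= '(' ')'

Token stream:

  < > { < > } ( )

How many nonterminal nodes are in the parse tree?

8

[B [Q < >] [B [Q { [B [Q < >]] }] [B [Q ( )]]]]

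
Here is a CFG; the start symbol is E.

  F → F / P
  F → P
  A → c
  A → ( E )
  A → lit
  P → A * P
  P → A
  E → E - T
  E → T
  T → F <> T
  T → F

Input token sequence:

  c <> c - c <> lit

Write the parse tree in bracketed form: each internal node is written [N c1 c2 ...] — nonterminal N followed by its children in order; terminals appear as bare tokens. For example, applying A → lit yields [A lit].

[E [E [T [F [P [A c]]] <> [T [F [P [A c]]]]]] - [T [F [P [A c]]] <> [T [F [P [A lit]]]]]]

E
E - T
T - T
F <> T - T
P <> T - T
A <> T - T
c <> T - T
c <> F - T
c <> P - T
c <> A - T
c <> c - T
c <> c - F <> T
c <> c - P <> T
c <> c - A <> T
c <> c - c <> T
c <> c - c <> F
c <> c - c <> P
c <> c - c <> A
c <> c - c <> lit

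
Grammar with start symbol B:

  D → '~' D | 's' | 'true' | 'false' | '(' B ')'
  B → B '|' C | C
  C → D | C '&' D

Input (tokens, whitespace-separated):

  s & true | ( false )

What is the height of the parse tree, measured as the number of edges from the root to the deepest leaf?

[B [B [C [C [D s]] & [D true]]] | [C [D ( [B [C [D false]]] )]]]

6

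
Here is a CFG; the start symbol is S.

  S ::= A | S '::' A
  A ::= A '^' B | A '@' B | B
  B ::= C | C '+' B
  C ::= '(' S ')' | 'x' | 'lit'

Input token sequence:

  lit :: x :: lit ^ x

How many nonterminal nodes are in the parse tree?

[S [S [S [A [B [C lit]]]] :: [A [B [C x]]]] :: [A [A [B [C lit]]] ^ [B [C x]]]]

15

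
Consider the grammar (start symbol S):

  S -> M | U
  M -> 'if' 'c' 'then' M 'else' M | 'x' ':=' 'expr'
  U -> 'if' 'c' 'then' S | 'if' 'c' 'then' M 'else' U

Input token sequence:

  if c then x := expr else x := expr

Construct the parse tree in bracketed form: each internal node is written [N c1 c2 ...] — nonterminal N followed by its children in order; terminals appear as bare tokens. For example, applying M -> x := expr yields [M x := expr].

S
M
if c then M else M
if c then x := expr else M
if c then x := expr else x := expr

[S [M if c then [M x := expr] else [M x := expr]]]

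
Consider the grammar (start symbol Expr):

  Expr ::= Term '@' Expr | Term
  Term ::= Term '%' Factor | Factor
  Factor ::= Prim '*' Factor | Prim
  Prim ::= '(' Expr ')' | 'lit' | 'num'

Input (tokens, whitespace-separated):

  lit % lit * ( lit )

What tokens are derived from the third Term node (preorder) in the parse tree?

[Expr [Term [Term [Factor [Prim lit]]] % [Factor [Prim lit] * [Factor [Prim ( [Expr [Term [Factor [Prim lit]]]] )]]]]]

lit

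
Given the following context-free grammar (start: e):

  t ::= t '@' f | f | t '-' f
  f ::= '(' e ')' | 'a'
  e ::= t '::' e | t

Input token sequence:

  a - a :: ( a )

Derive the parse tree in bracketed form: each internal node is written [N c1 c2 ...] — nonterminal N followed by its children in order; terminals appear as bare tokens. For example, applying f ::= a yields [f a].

e
t :: e
t - f :: e
f - f :: e
a - f :: e
a - a :: e
a - a :: t
a - a :: f
a - a :: ( e )
a - a :: ( t )
a - a :: ( f )
a - a :: ( a )

[e [t [t [f a]] - [f a]] :: [e [t [f ( [e [t [f a]]] )]]]]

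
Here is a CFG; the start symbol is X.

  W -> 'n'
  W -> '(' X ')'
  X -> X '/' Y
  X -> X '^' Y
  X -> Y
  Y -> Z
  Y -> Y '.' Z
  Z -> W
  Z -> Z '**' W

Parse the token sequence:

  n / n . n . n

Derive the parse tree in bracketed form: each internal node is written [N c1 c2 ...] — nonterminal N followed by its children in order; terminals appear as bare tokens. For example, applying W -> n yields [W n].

[X [X [Y [Z [W n]]]] / [Y [Y [Y [Z [W n]]] . [Z [W n]]] . [Z [W n]]]]

X
X / Y
Y / Y
Z / Y
W / Y
n / Y
n / Y . Z
n / Y . Z . Z
n / Z . Z . Z
n / W . Z . Z
n / n . Z . Z
n / n . W . Z
n / n . n . Z
n / n . n . W
n / n . n . n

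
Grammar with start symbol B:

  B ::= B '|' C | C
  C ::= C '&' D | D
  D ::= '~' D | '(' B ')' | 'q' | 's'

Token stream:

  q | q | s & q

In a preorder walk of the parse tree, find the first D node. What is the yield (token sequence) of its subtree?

[B [B [B [C [D q]]] | [C [D q]]] | [C [C [D s]] & [D q]]]

q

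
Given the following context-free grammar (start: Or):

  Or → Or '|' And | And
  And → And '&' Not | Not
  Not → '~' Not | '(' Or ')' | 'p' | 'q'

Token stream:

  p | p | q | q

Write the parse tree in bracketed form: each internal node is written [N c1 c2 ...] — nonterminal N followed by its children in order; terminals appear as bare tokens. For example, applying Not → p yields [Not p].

[Or [Or [Or [Or [And [Not p]]] | [And [Not p]]] | [And [Not q]]] | [And [Not q]]]

Or
Or | And
Or | And | And
Or | And | And | And
And | And | And | And
Not | And | And | And
p | And | And | And
p | Not | And | And
p | p | And | And
p | p | Not | And
p | p | q | And
p | p | q | Not
p | p | q | q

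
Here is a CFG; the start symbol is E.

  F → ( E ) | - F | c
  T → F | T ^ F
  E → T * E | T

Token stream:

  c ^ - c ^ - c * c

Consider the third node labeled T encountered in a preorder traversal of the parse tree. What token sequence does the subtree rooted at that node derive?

[E [T [T [T [F c]] ^ [F - [F c]]] ^ [F - [F c]]] * [E [T [F c]]]]

c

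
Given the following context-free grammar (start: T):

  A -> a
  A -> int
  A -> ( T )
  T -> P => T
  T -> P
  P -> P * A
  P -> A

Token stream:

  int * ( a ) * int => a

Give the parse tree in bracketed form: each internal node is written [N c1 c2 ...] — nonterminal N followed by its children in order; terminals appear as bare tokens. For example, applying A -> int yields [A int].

[T [P [P [P [A int]] * [A ( [T [P [A a]]] )]] * [A int]] => [T [P [A a]]]]

T
P => T
P * A => T
P * A * A => T
A * A * A => T
int * A * A => T
int * ( T ) * A => T
int * ( P ) * A => T
int * ( A ) * A => T
int * ( a ) * A => T
int * ( a ) * int => T
int * ( a ) * int => P
int * ( a ) * int => A
int * ( a ) * int => a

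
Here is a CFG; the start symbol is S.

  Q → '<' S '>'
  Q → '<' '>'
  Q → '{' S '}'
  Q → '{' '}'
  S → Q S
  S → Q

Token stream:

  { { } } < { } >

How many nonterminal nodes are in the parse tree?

[S [Q { [S [Q { }]] }] [S [Q < [S [Q { }]] >]]]

8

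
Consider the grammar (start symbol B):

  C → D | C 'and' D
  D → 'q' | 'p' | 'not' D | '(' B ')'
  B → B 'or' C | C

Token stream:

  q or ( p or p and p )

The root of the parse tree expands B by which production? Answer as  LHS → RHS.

[B [B [C [D q]]] or [C [D ( [B [B [C [D p]]] or [C [C [D p]] and [D p]]] )]]]

B → B 'or' C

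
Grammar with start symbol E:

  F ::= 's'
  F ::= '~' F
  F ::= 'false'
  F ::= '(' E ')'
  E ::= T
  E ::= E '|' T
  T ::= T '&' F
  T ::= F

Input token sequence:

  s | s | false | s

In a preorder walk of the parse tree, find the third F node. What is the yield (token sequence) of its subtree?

false

[E [E [E [E [T [F s]]] | [T [F s]]] | [T [F false]]] | [T [F s]]]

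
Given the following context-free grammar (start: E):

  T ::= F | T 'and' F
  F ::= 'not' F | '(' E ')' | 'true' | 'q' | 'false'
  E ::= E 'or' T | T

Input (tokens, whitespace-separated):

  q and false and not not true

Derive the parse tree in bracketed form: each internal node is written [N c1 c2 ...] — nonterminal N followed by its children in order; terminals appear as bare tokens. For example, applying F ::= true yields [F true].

E
T
T and F
T and F and F
F and F and F
q and F and F
q and false and F
q and false and not F
q and false and not not F
q and false and not not true

[E [T [T [T [F q]] and [F false]] and [F not [F not [F true]]]]]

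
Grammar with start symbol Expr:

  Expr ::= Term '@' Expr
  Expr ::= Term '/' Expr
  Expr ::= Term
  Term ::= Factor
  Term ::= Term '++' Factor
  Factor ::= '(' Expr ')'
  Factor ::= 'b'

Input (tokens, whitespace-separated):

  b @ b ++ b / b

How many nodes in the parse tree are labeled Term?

[Expr [Term [Factor b]] @ [Expr [Term [Term [Factor b]] ++ [Factor b]] / [Expr [Term [Factor b]]]]]

4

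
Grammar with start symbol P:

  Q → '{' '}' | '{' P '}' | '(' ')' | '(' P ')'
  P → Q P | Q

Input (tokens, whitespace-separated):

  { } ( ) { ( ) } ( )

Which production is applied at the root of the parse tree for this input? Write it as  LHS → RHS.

[P [Q { }] [P [Q ( )] [P [Q { [P [Q ( )]] }] [P [Q ( )]]]]]

P → Q P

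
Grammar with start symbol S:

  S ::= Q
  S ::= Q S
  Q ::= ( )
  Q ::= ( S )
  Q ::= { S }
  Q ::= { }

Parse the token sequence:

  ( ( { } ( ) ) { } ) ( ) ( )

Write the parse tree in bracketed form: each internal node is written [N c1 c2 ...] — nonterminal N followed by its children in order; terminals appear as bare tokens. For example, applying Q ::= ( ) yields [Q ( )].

[S [Q ( [S [Q ( [S [Q { }] [S [Q ( )]]] )] [S [Q { }]]] )] [S [Q ( )] [S [Q ( )]]]]

S
Q S
( S ) S
( Q S ) S
( ( S ) S ) S
( ( Q S ) S ) S
( ( { } S ) S ) S
( ( { } Q ) S ) S
( ( { } ( ) ) S ) S
( ( { } ( ) ) Q ) S
( ( { } ( ) ) { } ) S
( ( { } ( ) ) { } ) Q S
( ( { } ( ) ) { } ) ( ) S
( ( { } ( ) ) { } ) ( ) Q
( ( { } ( ) ) { } ) ( ) ( )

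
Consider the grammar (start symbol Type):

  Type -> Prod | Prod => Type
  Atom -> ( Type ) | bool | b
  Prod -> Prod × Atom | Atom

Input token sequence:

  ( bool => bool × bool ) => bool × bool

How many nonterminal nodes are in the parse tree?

[Type [Prod [Atom ( [Type [Prod [Atom bool]] => [Type [Prod [Prod [Atom bool]] × [Atom bool]]]] )]] => [Type [Prod [Prod [Atom bool]] × [Atom bool]]]]

16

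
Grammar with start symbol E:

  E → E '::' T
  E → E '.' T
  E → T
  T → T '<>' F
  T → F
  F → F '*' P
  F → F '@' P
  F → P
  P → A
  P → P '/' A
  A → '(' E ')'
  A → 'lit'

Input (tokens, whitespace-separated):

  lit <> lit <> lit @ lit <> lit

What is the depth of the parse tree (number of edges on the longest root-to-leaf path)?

[E [T [T [T [T [F [P [A lit]]]] <> [F [P [A lit]]]] <> [F [F [P [A lit]]] @ [P [A lit]]]] <> [F [P [A lit]]]]]

8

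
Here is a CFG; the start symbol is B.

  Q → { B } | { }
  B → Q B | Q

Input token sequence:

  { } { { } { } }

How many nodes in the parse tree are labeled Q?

4

[B [Q { }] [B [Q { [B [Q { }] [B [Q { }]]] }]]]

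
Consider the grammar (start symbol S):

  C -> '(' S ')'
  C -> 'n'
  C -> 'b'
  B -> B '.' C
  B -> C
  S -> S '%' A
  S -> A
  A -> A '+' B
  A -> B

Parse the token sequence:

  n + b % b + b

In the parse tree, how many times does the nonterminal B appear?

4

[S [S [A [A [B [C n]]] + [B [C b]]]] % [A [A [B [C b]]] + [B [C b]]]]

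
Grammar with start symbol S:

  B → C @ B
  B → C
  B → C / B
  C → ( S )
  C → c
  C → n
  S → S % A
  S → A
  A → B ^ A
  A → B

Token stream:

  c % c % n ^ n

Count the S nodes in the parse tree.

3

[S [S [S [A [B [C c]]]] % [A [B [C c]]]] % [A [B [C n]] ^ [A [B [C n]]]]]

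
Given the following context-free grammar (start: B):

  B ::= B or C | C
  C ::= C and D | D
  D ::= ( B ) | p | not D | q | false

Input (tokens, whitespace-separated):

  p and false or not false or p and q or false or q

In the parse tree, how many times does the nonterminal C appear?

[B [B [B [B [B [C [C [D p]] and [D false]]] or [C [D not [D false]]]] or [C [C [D p]] and [D q]]] or [C [D false]]] or [C [D q]]]

7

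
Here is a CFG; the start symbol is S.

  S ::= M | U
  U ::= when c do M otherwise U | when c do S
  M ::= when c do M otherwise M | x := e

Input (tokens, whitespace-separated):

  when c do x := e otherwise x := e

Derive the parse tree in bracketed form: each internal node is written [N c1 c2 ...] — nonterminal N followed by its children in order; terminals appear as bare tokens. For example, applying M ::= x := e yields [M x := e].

S
M
when c do M otherwise M
when c do x := e otherwise M
when c do x := e otherwise x := e

[S [M when c do [M x := e] otherwise [M x := e]]]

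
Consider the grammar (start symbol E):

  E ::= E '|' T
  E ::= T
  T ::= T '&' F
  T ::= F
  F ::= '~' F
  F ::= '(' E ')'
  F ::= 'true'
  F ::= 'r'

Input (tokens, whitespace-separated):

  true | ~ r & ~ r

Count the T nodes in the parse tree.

3

[E [E [T [F true]]] | [T [T [F ~ [F r]]] & [F ~ [F r]]]]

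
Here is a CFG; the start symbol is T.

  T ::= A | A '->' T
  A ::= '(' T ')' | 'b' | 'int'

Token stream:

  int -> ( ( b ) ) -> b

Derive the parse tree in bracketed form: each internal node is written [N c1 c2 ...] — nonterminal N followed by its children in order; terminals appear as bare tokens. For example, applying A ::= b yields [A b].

[T [A int] -> [T [A ( [T [A ( [T [A b]] )]] )] -> [T [A b]]]]

T
A -> T
int -> T
int -> A -> T
int -> ( T ) -> T
int -> ( A ) -> T
int -> ( ( T ) ) -> T
int -> ( ( A ) ) -> T
int -> ( ( b ) ) -> T
int -> ( ( b ) ) -> A
int -> ( ( b ) ) -> b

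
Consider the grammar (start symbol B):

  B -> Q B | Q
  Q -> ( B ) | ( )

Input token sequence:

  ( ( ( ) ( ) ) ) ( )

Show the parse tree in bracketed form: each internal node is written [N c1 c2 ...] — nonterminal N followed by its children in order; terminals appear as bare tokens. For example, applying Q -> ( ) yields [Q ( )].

[B [Q ( [B [Q ( [B [Q ( )] [B [Q ( )]]] )]] )] [B [Q ( )]]]

B
Q B
( B ) B
( Q ) B
( ( B ) ) B
( ( Q B ) ) B
( ( ( ) B ) ) B
( ( ( ) Q ) ) B
( ( ( ) ( ) ) ) B
( ( ( ) ( ) ) ) Q
( ( ( ) ( ) ) ) ( )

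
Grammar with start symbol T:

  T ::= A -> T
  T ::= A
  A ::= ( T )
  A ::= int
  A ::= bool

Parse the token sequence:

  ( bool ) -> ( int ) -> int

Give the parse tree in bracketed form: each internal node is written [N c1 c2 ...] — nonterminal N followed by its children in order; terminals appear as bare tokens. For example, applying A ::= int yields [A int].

[T [A ( [T [A bool]] )] -> [T [A ( [T [A int]] )] -> [T [A int]]]]

T
A -> T
( T ) -> T
( A ) -> T
( bool ) -> T
( bool ) -> A -> T
( bool ) -> ( T ) -> T
( bool ) -> ( A ) -> T
( bool ) -> ( int ) -> T
( bool ) -> ( int ) -> A
( bool ) -> ( int ) -> int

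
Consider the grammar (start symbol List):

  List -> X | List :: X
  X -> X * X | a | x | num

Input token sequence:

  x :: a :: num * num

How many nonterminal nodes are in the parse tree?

[List [List [List [X x]] :: [X a]] :: [X [X num] * [X num]]]

8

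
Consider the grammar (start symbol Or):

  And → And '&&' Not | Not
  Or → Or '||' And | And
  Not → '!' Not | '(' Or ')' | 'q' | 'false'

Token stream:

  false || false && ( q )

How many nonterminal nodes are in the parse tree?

11

[Or [Or [And [Not false]]] || [And [And [Not false]] && [Not ( [Or [And [Not q]]] )]]]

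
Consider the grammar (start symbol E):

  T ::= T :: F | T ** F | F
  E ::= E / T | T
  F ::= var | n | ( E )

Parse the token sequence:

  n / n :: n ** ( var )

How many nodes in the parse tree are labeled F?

5

[E [E [T [F n]]] / [T [T [T [F n]] :: [F n]] ** [F ( [E [T [F var]]] )]]]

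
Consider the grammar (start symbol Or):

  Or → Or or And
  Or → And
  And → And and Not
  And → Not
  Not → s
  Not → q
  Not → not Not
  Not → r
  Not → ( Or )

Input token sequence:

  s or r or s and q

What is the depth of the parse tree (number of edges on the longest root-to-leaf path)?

[Or [Or [Or [And [Not s]]] or [And [Not r]]] or [And [And [Not s]] and [Not q]]]

5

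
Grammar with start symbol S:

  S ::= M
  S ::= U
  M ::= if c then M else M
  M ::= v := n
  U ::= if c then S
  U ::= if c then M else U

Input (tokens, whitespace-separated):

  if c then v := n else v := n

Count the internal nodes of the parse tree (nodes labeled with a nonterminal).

4

[S [M if c then [M v := n] else [M v := n]]]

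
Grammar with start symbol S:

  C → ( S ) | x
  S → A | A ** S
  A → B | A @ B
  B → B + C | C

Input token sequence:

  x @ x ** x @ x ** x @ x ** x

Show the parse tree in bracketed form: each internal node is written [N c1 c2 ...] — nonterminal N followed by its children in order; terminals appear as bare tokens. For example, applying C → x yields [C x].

[S [A [A [B [C x]]] @ [B [C x]]] ** [S [A [A [B [C x]]] @ [B [C x]]] ** [S [A [A [B [C x]]] @ [B [C x]]] ** [S [A [B [C x]]]]]]]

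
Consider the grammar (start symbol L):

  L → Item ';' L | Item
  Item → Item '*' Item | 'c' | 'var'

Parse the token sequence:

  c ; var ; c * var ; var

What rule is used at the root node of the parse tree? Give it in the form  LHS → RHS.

[L [Item c] ; [L [Item var] ; [L [Item [Item c] * [Item var]] ; [L [Item var]]]]]

L → Item ';' L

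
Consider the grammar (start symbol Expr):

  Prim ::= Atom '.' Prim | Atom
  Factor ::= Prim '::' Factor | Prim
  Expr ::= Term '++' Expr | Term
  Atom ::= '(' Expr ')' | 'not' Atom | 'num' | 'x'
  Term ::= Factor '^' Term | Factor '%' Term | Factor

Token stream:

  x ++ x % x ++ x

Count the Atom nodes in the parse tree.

[Expr [Term [Factor [Prim [Atom x]]]] ++ [Expr [Term [Factor [Prim [Atom x]]] % [Term [Factor [Prim [Atom x]]]]] ++ [Expr [Term [Factor [Prim [Atom x]]]]]]]

4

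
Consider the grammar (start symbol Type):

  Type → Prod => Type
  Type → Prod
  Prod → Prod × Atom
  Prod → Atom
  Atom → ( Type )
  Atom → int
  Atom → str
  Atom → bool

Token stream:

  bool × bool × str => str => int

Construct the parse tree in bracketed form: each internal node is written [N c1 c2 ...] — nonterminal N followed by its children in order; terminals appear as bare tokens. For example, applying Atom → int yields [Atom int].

[Type [Prod [Prod [Prod [Atom bool]] × [Atom bool]] × [Atom str]] => [Type [Prod [Atom str]] => [Type [Prod [Atom int]]]]]

Type
Prod => Type
Prod × Atom => Type
Prod × Atom × Atom => Type
Atom × Atom × Atom => Type
bool × Atom × Atom => Type
bool × bool × Atom => Type
bool × bool × str => Type
bool × bool × str => Prod => Type
bool × bool × str => Atom => Type
bool × bool × str => str => Type
bool × bool × str => str => Prod
bool × bool × str => str => Atom
bool × bool × str => str => int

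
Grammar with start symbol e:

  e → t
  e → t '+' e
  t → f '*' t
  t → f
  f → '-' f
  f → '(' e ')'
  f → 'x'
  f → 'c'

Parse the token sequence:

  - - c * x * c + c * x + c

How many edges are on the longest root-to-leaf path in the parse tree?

5

[e [t [f - [f - [f c]]] * [t [f x] * [t [f c]]]] + [e [t [f c] * [t [f x]]] + [e [t [f c]]]]]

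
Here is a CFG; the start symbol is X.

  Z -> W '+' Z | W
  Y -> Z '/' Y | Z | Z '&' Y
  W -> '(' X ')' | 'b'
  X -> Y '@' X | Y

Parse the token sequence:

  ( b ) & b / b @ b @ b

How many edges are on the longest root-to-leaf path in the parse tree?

8

[X [Y [Z [W ( [X [Y [Z [W b]]]] )]] & [Y [Z [W b]] / [Y [Z [W b]]]]] @ [X [Y [Z [W b]]] @ [X [Y [Z [W b]]]]]]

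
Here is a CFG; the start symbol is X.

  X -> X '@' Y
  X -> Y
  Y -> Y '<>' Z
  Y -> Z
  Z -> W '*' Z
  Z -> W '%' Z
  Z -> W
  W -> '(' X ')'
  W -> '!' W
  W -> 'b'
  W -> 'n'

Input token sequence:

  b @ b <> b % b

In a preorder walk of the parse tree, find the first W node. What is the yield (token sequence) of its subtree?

[X [X [Y [Z [W b]]]] @ [Y [Y [Z [W b]]] <> [Z [W b] % [Z [W b]]]]]

b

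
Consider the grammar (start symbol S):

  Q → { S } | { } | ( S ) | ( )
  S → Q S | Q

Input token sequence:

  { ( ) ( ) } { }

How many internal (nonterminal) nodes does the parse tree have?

[S [Q { [S [Q ( )] [S [Q ( )]]] }] [S [Q { }]]]

8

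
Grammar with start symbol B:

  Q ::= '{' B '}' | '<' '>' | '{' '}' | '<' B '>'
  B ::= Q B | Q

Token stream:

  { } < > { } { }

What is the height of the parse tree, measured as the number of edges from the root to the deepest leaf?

5

[B [Q { }] [B [Q < >] [B [Q { }] [B [Q { }]]]]]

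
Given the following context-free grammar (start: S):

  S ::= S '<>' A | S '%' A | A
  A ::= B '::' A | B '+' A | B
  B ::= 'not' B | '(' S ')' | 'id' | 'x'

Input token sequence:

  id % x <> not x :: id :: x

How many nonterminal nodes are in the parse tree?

[S [S [S [A [B id]]] % [A [B x]]] <> [A [B not [B x]] :: [A [B id] :: [A [B x]]]]]

14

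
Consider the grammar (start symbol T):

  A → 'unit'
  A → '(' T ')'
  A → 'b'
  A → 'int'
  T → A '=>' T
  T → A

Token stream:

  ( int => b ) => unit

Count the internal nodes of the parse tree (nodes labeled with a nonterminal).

[T [A ( [T [A int] => [T [A b]]] )] => [T [A unit]]]

8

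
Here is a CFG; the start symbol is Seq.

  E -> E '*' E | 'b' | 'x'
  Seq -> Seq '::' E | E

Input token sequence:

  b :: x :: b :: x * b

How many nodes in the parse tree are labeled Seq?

4

[Seq [Seq [Seq [Seq [E b]] :: [E x]] :: [E b]] :: [E [E x] * [E b]]]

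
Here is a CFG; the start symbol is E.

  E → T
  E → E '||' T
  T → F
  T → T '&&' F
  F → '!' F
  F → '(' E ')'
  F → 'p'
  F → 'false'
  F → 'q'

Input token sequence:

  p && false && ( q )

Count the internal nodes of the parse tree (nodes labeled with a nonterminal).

[E [T [T [T [F p]] && [F false]] && [F ( [E [T [F q]]] )]]]

10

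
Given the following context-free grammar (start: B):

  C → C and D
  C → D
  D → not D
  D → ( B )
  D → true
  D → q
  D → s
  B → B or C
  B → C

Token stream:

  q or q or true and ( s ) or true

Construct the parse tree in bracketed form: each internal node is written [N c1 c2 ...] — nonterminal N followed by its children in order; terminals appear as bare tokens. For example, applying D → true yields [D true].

B
B or C
B or C or C
B or C or C or C
C or C or C or C
D or C or C or C
q or C or C or C
q or D or C or C
q or q or C or C
q or q or C and D or C
q or q or D and D or C
q or q or true and D or C
q or q or true and ( B ) or C
q or q or true and ( C ) or C
q or q or true and ( D ) or C
q or q or true and ( s ) or C
q or q or true and ( s ) or D
q or q or true and ( s ) or true

[B [B [B [B [C [D q]]] or [C [D q]]] or [C [C [D true]] and [D ( [B [C [D s]]] )]]] or [C [D true]]]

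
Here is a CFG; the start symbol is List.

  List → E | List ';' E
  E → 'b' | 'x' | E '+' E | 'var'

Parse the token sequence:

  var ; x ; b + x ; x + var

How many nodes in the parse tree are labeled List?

4

[List [List [List [List [E var]] ; [E x]] ; [E [E b] + [E x]]] ; [E [E x] + [E var]]]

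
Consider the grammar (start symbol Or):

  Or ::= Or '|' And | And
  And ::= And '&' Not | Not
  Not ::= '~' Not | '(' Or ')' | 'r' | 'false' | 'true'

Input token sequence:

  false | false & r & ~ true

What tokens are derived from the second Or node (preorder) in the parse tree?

false

[Or [Or [And [Not false]]] | [And [And [And [Not false]] & [Not r]] & [Not ~ [Not true]]]]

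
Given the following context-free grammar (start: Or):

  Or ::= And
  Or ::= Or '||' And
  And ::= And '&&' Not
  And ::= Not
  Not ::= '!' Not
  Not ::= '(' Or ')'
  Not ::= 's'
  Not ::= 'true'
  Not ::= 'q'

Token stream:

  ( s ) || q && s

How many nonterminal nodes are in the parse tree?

[Or [Or [And [Not ( [Or [And [Not s]]] )]]] || [And [And [Not q]] && [Not s]]]

11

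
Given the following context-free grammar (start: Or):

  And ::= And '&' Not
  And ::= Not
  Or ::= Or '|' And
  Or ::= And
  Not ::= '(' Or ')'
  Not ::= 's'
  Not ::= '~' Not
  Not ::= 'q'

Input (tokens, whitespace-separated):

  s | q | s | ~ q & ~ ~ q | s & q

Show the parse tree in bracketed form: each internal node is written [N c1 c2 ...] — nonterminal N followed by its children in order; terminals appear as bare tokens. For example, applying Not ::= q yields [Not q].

Or
Or | And
Or | And | And
Or | And | And | And
Or | And | And | And | And
And | And | And | And | And
Not | And | And | And | And
s | And | And | And | And
s | Not | And | And | And
s | q | And | And | And
s | q | Not | And | And
s | q | s | And | And
s | q | s | And & Not | And
s | q | s | Not & Not | And
s | q | s | ~ Not & Not | And
s | q | s | ~ q & Not | And
s | q | s | ~ q & ~ Not | And
s | q | s | ~ q & ~ ~ Not | And
s | q | s | ~ q & ~ ~ q | And
s | q | s | ~ q & ~ ~ q | And & Not
s | q | s | ~ q & ~ ~ q | Not & Not
s | q | s | ~ q & ~ ~ q | s & Not
s | q | s | ~ q & ~ ~ q | s & q

[Or [Or [Or [Or [Or [And [Not s]]] | [And [Not q]]] | [And [Not s]]] | [And [And [Not ~ [Not q]]] & [Not ~ [Not ~ [Not q]]]]] | [And [And [Not s]] & [Not q]]]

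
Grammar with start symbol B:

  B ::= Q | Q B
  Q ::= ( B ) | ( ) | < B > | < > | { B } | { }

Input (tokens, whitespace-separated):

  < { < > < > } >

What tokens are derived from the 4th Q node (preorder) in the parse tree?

< >

[B [Q < [B [Q { [B [Q < >] [B [Q < >]]] }]] >]]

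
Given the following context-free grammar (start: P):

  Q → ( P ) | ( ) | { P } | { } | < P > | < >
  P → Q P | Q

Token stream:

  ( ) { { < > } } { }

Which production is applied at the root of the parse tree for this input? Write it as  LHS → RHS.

[P [Q ( )] [P [Q { [P [Q { [P [Q < >]] }]] }] [P [Q { }]]]]

P → Q P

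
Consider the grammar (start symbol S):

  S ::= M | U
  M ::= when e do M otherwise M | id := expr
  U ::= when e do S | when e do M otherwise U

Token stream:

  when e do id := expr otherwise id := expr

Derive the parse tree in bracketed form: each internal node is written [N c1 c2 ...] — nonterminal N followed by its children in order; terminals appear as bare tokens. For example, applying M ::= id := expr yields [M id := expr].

[S [M when e do [M id := expr] otherwise [M id := expr]]]

S
M
when e do M otherwise M
when e do id := expr otherwise M
when e do id := expr otherwise id := expr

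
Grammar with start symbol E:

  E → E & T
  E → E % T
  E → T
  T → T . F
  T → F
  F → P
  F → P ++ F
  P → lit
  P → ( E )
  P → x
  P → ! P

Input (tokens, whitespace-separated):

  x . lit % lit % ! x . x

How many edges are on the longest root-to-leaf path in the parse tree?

[E [E [E [T [T [F [P x]]] . [F [P lit]]]] % [T [F [P lit]]]] % [T [T [F [P ! [P x]]]] . [F [P x]]]]

7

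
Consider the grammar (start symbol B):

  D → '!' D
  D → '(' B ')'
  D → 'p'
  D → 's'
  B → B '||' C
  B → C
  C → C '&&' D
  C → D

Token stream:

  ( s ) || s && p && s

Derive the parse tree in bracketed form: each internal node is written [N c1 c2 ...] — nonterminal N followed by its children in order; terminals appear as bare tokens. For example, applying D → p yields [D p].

[B [B [C [D ( [B [C [D s]]] )]]] || [C [C [C [D s]] && [D p]] && [D s]]]

B
B || C
C || C
D || C
( B ) || C
( C ) || C
( D ) || C
( s ) || C
( s ) || C && D
( s ) || C && D && D
( s ) || D && D && D
( s ) || s && D && D
( s ) || s && p && D
( s ) || s && p && s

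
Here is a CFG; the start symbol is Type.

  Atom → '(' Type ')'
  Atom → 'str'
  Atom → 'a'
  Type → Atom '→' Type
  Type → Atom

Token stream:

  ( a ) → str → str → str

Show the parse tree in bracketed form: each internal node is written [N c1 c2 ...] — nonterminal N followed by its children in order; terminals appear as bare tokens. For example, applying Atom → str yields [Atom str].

[Type [Atom ( [Type [Atom a]] )] → [Type [Atom str] → [Type [Atom str] → [Type [Atom str]]]]]

Type
Atom → Type
( Type ) → Type
( Atom ) → Type
( a ) → Type
( a ) → Atom → Type
( a ) → str → Type
( a ) → str → Atom → Type
( a ) → str → str → Type
( a ) → str → str → Atom
( a ) → str → str → str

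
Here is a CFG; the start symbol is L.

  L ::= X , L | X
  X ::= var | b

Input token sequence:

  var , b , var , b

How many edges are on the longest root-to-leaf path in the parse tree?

5

[L [X var] , [L [X b] , [L [X var] , [L [X b]]]]]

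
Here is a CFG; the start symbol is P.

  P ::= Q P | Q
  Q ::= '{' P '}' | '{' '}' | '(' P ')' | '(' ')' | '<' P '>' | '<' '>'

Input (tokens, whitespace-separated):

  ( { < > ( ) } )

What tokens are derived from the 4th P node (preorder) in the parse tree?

[P [Q ( [P [Q { [P [Q < >] [P [Q ( )]]] }]] )]]

( )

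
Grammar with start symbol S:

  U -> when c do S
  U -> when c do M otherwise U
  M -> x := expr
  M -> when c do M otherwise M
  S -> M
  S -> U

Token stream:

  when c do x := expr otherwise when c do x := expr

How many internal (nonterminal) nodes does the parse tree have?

[S [U when c do [M x := expr] otherwise [U when c do [S [M x := expr]]]]]

6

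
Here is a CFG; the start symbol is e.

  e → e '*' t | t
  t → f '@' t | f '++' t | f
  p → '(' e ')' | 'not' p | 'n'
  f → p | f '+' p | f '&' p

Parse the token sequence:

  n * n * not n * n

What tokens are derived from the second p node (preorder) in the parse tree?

[e [e [e [e [t [f [p n]]]] * [t [f [p n]]]] * [t [f [p not [p n]]]]] * [t [f [p n]]]]

n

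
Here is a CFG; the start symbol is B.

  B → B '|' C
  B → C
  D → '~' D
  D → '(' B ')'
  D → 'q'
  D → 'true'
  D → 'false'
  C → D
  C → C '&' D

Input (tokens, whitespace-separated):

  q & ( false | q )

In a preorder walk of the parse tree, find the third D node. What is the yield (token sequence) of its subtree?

[B [C [C [D q]] & [D ( [B [B [C [D false]]] | [C [D q]]] )]]]

false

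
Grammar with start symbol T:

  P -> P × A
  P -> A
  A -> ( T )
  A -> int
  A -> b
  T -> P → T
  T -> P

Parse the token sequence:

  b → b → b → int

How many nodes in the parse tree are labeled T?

4

[T [P [A b]] → [T [P [A b]] → [T [P [A b]] → [T [P [A int]]]]]]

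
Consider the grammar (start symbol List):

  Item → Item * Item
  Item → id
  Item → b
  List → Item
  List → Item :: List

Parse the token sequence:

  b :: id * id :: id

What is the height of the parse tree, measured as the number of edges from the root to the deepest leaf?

[List [Item b] :: [List [Item [Item id] * [Item id]] :: [List [Item id]]]]

4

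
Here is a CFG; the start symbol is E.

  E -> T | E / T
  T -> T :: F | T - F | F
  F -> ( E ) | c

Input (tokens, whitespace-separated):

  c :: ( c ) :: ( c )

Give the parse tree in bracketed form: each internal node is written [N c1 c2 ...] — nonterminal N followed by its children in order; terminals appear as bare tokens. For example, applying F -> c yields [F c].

[E [T [T [T [F c]] :: [F ( [E [T [F c]]] )]] :: [F ( [E [T [F c]]] )]]]

E
T
T :: F
T :: F :: F
F :: F :: F
c :: F :: F
c :: ( E ) :: F
c :: ( T ) :: F
c :: ( F ) :: F
c :: ( c ) :: F
c :: ( c ) :: ( E )
c :: ( c ) :: ( T )
c :: ( c ) :: ( F )
c :: ( c ) :: ( c )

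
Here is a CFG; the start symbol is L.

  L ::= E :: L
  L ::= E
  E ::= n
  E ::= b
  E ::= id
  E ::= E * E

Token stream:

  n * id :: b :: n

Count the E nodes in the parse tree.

[L [E [E n] * [E id]] :: [L [E b] :: [L [E n]]]]

5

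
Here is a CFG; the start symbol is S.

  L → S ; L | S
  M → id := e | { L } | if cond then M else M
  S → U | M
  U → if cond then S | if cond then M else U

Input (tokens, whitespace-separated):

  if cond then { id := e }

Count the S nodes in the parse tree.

[S [U if cond then [S [M { [L [S [M id := e]]] }]]]]

3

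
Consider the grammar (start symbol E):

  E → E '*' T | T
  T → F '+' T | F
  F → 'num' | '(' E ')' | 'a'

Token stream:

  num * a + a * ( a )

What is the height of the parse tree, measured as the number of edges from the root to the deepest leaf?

6

[E [E [E [T [F num]]] * [T [F a] + [T [F a]]]] * [T [F ( [E [T [F a]]] )]]]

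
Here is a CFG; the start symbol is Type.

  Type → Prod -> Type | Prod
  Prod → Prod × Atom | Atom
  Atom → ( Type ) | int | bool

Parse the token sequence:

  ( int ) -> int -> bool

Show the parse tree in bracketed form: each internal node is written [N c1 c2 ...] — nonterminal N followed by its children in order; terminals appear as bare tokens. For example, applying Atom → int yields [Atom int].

[Type [Prod [Atom ( [Type [Prod [Atom int]]] )]] -> [Type [Prod [Atom int]] -> [Type [Prod [Atom bool]]]]]

Type
Prod -> Type
Atom -> Type
( Type ) -> Type
( Prod ) -> Type
( Atom ) -> Type
( int ) -> Type
( int ) -> Prod -> Type
( int ) -> Atom -> Type
( int ) -> int -> Type
( int ) -> int -> Prod
( int ) -> int -> Atom
( int ) -> int -> bool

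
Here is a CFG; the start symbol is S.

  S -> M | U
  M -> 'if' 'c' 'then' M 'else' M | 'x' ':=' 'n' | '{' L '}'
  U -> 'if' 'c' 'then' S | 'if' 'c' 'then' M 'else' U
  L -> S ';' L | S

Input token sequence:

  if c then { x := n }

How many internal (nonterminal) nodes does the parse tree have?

7

[S [U if c then [S [M { [L [S [M x := n]]] }]]]]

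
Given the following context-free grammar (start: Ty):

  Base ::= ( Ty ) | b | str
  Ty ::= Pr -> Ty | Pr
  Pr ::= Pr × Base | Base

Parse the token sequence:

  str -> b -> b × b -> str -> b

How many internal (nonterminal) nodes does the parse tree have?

[Ty [Pr [Base str]] -> [Ty [Pr [Base b]] -> [Ty [Pr [Pr [Base b]] × [Base b]] -> [Ty [Pr [Base str]] -> [Ty [Pr [Base b]]]]]]]

17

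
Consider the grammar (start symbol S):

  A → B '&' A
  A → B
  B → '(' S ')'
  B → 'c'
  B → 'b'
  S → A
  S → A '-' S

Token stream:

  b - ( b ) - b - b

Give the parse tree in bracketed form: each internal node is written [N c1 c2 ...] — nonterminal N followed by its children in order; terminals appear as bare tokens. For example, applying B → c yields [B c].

[S [A [B b]] - [S [A [B ( [S [A [B b]]] )]] - [S [A [B b]] - [S [A [B b]]]]]]

S
A - S
B - S
b - S
b - A - S
b - B - S
b - ( S ) - S
b - ( A ) - S
b - ( B ) - S
b - ( b ) - S
b - ( b ) - A - S
b - ( b ) - B - S
b - ( b ) - b - S
b - ( b ) - b - A
b - ( b ) - b - B
b - ( b ) - b - b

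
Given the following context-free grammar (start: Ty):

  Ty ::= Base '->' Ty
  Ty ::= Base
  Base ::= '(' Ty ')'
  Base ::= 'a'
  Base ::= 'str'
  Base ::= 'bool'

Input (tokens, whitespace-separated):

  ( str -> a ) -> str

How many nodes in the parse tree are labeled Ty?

[Ty [Base ( [Ty [Base str] -> [Ty [Base a]]] )] -> [Ty [Base str]]]

4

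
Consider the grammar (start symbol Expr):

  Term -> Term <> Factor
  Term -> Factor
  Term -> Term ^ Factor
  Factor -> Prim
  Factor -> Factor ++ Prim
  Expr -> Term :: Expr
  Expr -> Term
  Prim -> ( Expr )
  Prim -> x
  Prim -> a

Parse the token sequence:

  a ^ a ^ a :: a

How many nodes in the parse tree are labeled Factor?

[Expr [Term [Term [Term [Factor [Prim a]]] ^ [Factor [Prim a]]] ^ [Factor [Prim a]]] :: [Expr [Term [Factor [Prim a]]]]]

4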